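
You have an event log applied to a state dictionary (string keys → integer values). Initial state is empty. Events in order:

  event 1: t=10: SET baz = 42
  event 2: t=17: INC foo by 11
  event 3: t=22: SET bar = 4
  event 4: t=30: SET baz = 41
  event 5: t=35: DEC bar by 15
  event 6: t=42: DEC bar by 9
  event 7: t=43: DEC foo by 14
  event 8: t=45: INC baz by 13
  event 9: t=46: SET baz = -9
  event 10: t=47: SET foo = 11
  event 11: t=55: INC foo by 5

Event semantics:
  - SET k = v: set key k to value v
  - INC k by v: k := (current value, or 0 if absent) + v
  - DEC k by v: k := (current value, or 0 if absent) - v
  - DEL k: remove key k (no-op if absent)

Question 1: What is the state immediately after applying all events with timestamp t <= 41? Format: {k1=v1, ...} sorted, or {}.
Apply events with t <= 41 (5 events):
  after event 1 (t=10: SET baz = 42): {baz=42}
  after event 2 (t=17: INC foo by 11): {baz=42, foo=11}
  after event 3 (t=22: SET bar = 4): {bar=4, baz=42, foo=11}
  after event 4 (t=30: SET baz = 41): {bar=4, baz=41, foo=11}
  after event 5 (t=35: DEC bar by 15): {bar=-11, baz=41, foo=11}

Answer: {bar=-11, baz=41, foo=11}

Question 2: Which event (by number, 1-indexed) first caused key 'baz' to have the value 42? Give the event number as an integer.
Looking for first event where baz becomes 42:
  event 1: baz (absent) -> 42  <-- first match

Answer: 1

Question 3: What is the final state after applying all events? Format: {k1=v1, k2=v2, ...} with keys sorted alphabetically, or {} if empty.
  after event 1 (t=10: SET baz = 42): {baz=42}
  after event 2 (t=17: INC foo by 11): {baz=42, foo=11}
  after event 3 (t=22: SET bar = 4): {bar=4, baz=42, foo=11}
  after event 4 (t=30: SET baz = 41): {bar=4, baz=41, foo=11}
  after event 5 (t=35: DEC bar by 15): {bar=-11, baz=41, foo=11}
  after event 6 (t=42: DEC bar by 9): {bar=-20, baz=41, foo=11}
  after event 7 (t=43: DEC foo by 14): {bar=-20, baz=41, foo=-3}
  after event 8 (t=45: INC baz by 13): {bar=-20, baz=54, foo=-3}
  after event 9 (t=46: SET baz = -9): {bar=-20, baz=-9, foo=-3}
  after event 10 (t=47: SET foo = 11): {bar=-20, baz=-9, foo=11}
  after event 11 (t=55: INC foo by 5): {bar=-20, baz=-9, foo=16}

Answer: {bar=-20, baz=-9, foo=16}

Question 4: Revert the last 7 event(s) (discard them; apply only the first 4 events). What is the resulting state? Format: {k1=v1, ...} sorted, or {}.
Keep first 4 events (discard last 7):
  after event 1 (t=10: SET baz = 42): {baz=42}
  after event 2 (t=17: INC foo by 11): {baz=42, foo=11}
  after event 3 (t=22: SET bar = 4): {bar=4, baz=42, foo=11}
  after event 4 (t=30: SET baz = 41): {bar=4, baz=41, foo=11}

Answer: {bar=4, baz=41, foo=11}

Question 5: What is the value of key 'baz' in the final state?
Answer: -9

Derivation:
Track key 'baz' through all 11 events:
  event 1 (t=10: SET baz = 42): baz (absent) -> 42
  event 2 (t=17: INC foo by 11): baz unchanged
  event 3 (t=22: SET bar = 4): baz unchanged
  event 4 (t=30: SET baz = 41): baz 42 -> 41
  event 5 (t=35: DEC bar by 15): baz unchanged
  event 6 (t=42: DEC bar by 9): baz unchanged
  event 7 (t=43: DEC foo by 14): baz unchanged
  event 8 (t=45: INC baz by 13): baz 41 -> 54
  event 9 (t=46: SET baz = -9): baz 54 -> -9
  event 10 (t=47: SET foo = 11): baz unchanged
  event 11 (t=55: INC foo by 5): baz unchanged
Final: baz = -9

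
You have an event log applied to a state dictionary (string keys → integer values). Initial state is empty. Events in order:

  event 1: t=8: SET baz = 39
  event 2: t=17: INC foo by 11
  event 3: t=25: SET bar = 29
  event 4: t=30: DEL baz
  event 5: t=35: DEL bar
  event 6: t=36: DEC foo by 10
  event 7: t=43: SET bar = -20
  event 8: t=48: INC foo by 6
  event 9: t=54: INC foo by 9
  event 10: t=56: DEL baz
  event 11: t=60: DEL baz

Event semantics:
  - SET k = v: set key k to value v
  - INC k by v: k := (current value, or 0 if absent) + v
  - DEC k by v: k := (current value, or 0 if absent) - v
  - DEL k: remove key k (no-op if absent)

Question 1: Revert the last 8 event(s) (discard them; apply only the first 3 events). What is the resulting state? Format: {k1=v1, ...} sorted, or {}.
Keep first 3 events (discard last 8):
  after event 1 (t=8: SET baz = 39): {baz=39}
  after event 2 (t=17: INC foo by 11): {baz=39, foo=11}
  after event 3 (t=25: SET bar = 29): {bar=29, baz=39, foo=11}

Answer: {bar=29, baz=39, foo=11}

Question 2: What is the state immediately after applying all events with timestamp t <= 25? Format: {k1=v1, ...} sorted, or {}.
Answer: {bar=29, baz=39, foo=11}

Derivation:
Apply events with t <= 25 (3 events):
  after event 1 (t=8: SET baz = 39): {baz=39}
  after event 2 (t=17: INC foo by 11): {baz=39, foo=11}
  after event 3 (t=25: SET bar = 29): {bar=29, baz=39, foo=11}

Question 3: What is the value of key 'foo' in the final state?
Track key 'foo' through all 11 events:
  event 1 (t=8: SET baz = 39): foo unchanged
  event 2 (t=17: INC foo by 11): foo (absent) -> 11
  event 3 (t=25: SET bar = 29): foo unchanged
  event 4 (t=30: DEL baz): foo unchanged
  event 5 (t=35: DEL bar): foo unchanged
  event 6 (t=36: DEC foo by 10): foo 11 -> 1
  event 7 (t=43: SET bar = -20): foo unchanged
  event 8 (t=48: INC foo by 6): foo 1 -> 7
  event 9 (t=54: INC foo by 9): foo 7 -> 16
  event 10 (t=56: DEL baz): foo unchanged
  event 11 (t=60: DEL baz): foo unchanged
Final: foo = 16

Answer: 16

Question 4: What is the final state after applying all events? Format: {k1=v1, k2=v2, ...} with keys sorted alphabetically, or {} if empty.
  after event 1 (t=8: SET baz = 39): {baz=39}
  after event 2 (t=17: INC foo by 11): {baz=39, foo=11}
  after event 3 (t=25: SET bar = 29): {bar=29, baz=39, foo=11}
  after event 4 (t=30: DEL baz): {bar=29, foo=11}
  after event 5 (t=35: DEL bar): {foo=11}
  after event 6 (t=36: DEC foo by 10): {foo=1}
  after event 7 (t=43: SET bar = -20): {bar=-20, foo=1}
  after event 8 (t=48: INC foo by 6): {bar=-20, foo=7}
  after event 9 (t=54: INC foo by 9): {bar=-20, foo=16}
  after event 10 (t=56: DEL baz): {bar=-20, foo=16}
  after event 11 (t=60: DEL baz): {bar=-20, foo=16}

Answer: {bar=-20, foo=16}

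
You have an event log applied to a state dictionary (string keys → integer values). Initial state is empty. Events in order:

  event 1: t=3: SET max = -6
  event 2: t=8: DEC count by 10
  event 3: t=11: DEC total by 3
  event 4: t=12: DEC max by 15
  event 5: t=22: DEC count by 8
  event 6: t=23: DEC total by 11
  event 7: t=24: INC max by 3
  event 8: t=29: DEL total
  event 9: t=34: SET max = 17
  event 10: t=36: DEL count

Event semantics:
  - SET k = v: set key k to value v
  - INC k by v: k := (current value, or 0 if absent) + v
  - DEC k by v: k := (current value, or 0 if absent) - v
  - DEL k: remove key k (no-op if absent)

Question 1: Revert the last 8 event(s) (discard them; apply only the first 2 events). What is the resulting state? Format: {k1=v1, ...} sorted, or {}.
Answer: {count=-10, max=-6}

Derivation:
Keep first 2 events (discard last 8):
  after event 1 (t=3: SET max = -6): {max=-6}
  after event 2 (t=8: DEC count by 10): {count=-10, max=-6}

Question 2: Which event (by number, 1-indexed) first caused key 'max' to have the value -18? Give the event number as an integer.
Looking for first event where max becomes -18:
  event 1: max = -6
  event 2: max = -6
  event 3: max = -6
  event 4: max = -21
  event 5: max = -21
  event 6: max = -21
  event 7: max -21 -> -18  <-- first match

Answer: 7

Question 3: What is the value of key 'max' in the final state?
Track key 'max' through all 10 events:
  event 1 (t=3: SET max = -6): max (absent) -> -6
  event 2 (t=8: DEC count by 10): max unchanged
  event 3 (t=11: DEC total by 3): max unchanged
  event 4 (t=12: DEC max by 15): max -6 -> -21
  event 5 (t=22: DEC count by 8): max unchanged
  event 6 (t=23: DEC total by 11): max unchanged
  event 7 (t=24: INC max by 3): max -21 -> -18
  event 8 (t=29: DEL total): max unchanged
  event 9 (t=34: SET max = 17): max -18 -> 17
  event 10 (t=36: DEL count): max unchanged
Final: max = 17

Answer: 17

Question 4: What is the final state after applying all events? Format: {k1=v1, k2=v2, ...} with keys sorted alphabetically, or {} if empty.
  after event 1 (t=3: SET max = -6): {max=-6}
  after event 2 (t=8: DEC count by 10): {count=-10, max=-6}
  after event 3 (t=11: DEC total by 3): {count=-10, max=-6, total=-3}
  after event 4 (t=12: DEC max by 15): {count=-10, max=-21, total=-3}
  after event 5 (t=22: DEC count by 8): {count=-18, max=-21, total=-3}
  after event 6 (t=23: DEC total by 11): {count=-18, max=-21, total=-14}
  after event 7 (t=24: INC max by 3): {count=-18, max=-18, total=-14}
  after event 8 (t=29: DEL total): {count=-18, max=-18}
  after event 9 (t=34: SET max = 17): {count=-18, max=17}
  after event 10 (t=36: DEL count): {max=17}

Answer: {max=17}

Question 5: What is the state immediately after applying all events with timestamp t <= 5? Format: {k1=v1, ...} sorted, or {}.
Apply events with t <= 5 (1 events):
  after event 1 (t=3: SET max = -6): {max=-6}

Answer: {max=-6}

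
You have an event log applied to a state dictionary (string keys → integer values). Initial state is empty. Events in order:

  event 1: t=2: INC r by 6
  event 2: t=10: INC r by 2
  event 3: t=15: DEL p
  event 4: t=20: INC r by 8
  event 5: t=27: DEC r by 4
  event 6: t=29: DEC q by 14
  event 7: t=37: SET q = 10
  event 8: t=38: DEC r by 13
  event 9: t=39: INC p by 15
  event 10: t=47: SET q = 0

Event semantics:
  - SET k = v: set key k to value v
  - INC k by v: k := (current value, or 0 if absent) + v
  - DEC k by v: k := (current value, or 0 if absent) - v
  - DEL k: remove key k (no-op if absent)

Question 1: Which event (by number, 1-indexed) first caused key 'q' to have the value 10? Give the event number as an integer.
Answer: 7

Derivation:
Looking for first event where q becomes 10:
  event 6: q = -14
  event 7: q -14 -> 10  <-- first match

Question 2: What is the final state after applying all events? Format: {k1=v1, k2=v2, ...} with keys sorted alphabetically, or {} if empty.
Answer: {p=15, q=0, r=-1}

Derivation:
  after event 1 (t=2: INC r by 6): {r=6}
  after event 2 (t=10: INC r by 2): {r=8}
  after event 3 (t=15: DEL p): {r=8}
  after event 4 (t=20: INC r by 8): {r=16}
  after event 5 (t=27: DEC r by 4): {r=12}
  after event 6 (t=29: DEC q by 14): {q=-14, r=12}
  after event 7 (t=37: SET q = 10): {q=10, r=12}
  after event 8 (t=38: DEC r by 13): {q=10, r=-1}
  after event 9 (t=39: INC p by 15): {p=15, q=10, r=-1}
  after event 10 (t=47: SET q = 0): {p=15, q=0, r=-1}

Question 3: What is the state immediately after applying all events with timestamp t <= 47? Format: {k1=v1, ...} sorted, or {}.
Answer: {p=15, q=0, r=-1}

Derivation:
Apply events with t <= 47 (10 events):
  after event 1 (t=2: INC r by 6): {r=6}
  after event 2 (t=10: INC r by 2): {r=8}
  after event 3 (t=15: DEL p): {r=8}
  after event 4 (t=20: INC r by 8): {r=16}
  after event 5 (t=27: DEC r by 4): {r=12}
  after event 6 (t=29: DEC q by 14): {q=-14, r=12}
  after event 7 (t=37: SET q = 10): {q=10, r=12}
  after event 8 (t=38: DEC r by 13): {q=10, r=-1}
  after event 9 (t=39: INC p by 15): {p=15, q=10, r=-1}
  after event 10 (t=47: SET q = 0): {p=15, q=0, r=-1}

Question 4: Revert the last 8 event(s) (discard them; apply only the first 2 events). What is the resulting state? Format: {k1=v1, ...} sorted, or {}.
Answer: {r=8}

Derivation:
Keep first 2 events (discard last 8):
  after event 1 (t=2: INC r by 6): {r=6}
  after event 2 (t=10: INC r by 2): {r=8}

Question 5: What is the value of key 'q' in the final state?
Answer: 0

Derivation:
Track key 'q' through all 10 events:
  event 1 (t=2: INC r by 6): q unchanged
  event 2 (t=10: INC r by 2): q unchanged
  event 3 (t=15: DEL p): q unchanged
  event 4 (t=20: INC r by 8): q unchanged
  event 5 (t=27: DEC r by 4): q unchanged
  event 6 (t=29: DEC q by 14): q (absent) -> -14
  event 7 (t=37: SET q = 10): q -14 -> 10
  event 8 (t=38: DEC r by 13): q unchanged
  event 9 (t=39: INC p by 15): q unchanged
  event 10 (t=47: SET q = 0): q 10 -> 0
Final: q = 0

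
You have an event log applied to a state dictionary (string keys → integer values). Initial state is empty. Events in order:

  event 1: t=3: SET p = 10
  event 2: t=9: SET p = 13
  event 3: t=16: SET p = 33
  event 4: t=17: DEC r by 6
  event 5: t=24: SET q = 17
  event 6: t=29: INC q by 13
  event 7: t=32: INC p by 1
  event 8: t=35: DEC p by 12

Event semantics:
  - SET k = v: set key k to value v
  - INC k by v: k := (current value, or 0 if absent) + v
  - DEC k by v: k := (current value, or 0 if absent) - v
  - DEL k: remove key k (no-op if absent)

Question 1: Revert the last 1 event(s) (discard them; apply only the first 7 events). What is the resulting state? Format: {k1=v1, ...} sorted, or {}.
Answer: {p=34, q=30, r=-6}

Derivation:
Keep first 7 events (discard last 1):
  after event 1 (t=3: SET p = 10): {p=10}
  after event 2 (t=9: SET p = 13): {p=13}
  after event 3 (t=16: SET p = 33): {p=33}
  after event 4 (t=17: DEC r by 6): {p=33, r=-6}
  after event 5 (t=24: SET q = 17): {p=33, q=17, r=-6}
  after event 6 (t=29: INC q by 13): {p=33, q=30, r=-6}
  after event 7 (t=32: INC p by 1): {p=34, q=30, r=-6}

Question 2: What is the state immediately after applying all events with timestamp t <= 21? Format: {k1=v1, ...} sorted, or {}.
Apply events with t <= 21 (4 events):
  after event 1 (t=3: SET p = 10): {p=10}
  after event 2 (t=9: SET p = 13): {p=13}
  after event 3 (t=16: SET p = 33): {p=33}
  after event 4 (t=17: DEC r by 6): {p=33, r=-6}

Answer: {p=33, r=-6}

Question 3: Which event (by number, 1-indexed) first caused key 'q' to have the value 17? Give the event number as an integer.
Looking for first event where q becomes 17:
  event 5: q (absent) -> 17  <-- first match

Answer: 5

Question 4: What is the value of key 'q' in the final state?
Answer: 30

Derivation:
Track key 'q' through all 8 events:
  event 1 (t=3: SET p = 10): q unchanged
  event 2 (t=9: SET p = 13): q unchanged
  event 3 (t=16: SET p = 33): q unchanged
  event 4 (t=17: DEC r by 6): q unchanged
  event 5 (t=24: SET q = 17): q (absent) -> 17
  event 6 (t=29: INC q by 13): q 17 -> 30
  event 7 (t=32: INC p by 1): q unchanged
  event 8 (t=35: DEC p by 12): q unchanged
Final: q = 30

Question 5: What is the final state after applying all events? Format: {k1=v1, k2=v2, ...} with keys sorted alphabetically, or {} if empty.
  after event 1 (t=3: SET p = 10): {p=10}
  after event 2 (t=9: SET p = 13): {p=13}
  after event 3 (t=16: SET p = 33): {p=33}
  after event 4 (t=17: DEC r by 6): {p=33, r=-6}
  after event 5 (t=24: SET q = 17): {p=33, q=17, r=-6}
  after event 6 (t=29: INC q by 13): {p=33, q=30, r=-6}
  after event 7 (t=32: INC p by 1): {p=34, q=30, r=-6}
  after event 8 (t=35: DEC p by 12): {p=22, q=30, r=-6}

Answer: {p=22, q=30, r=-6}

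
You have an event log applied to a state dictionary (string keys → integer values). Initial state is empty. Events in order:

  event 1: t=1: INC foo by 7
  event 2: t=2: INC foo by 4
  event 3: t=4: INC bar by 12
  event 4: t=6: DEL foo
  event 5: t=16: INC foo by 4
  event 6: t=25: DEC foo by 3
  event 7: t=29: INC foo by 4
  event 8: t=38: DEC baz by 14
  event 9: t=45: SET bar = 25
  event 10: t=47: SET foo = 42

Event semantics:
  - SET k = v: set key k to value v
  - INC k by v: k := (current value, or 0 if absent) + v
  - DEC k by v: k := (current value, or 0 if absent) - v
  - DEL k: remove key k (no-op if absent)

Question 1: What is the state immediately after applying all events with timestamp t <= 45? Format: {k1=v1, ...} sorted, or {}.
Answer: {bar=25, baz=-14, foo=5}

Derivation:
Apply events with t <= 45 (9 events):
  after event 1 (t=1: INC foo by 7): {foo=7}
  after event 2 (t=2: INC foo by 4): {foo=11}
  after event 3 (t=4: INC bar by 12): {bar=12, foo=11}
  after event 4 (t=6: DEL foo): {bar=12}
  after event 5 (t=16: INC foo by 4): {bar=12, foo=4}
  after event 6 (t=25: DEC foo by 3): {bar=12, foo=1}
  after event 7 (t=29: INC foo by 4): {bar=12, foo=5}
  after event 8 (t=38: DEC baz by 14): {bar=12, baz=-14, foo=5}
  after event 9 (t=45: SET bar = 25): {bar=25, baz=-14, foo=5}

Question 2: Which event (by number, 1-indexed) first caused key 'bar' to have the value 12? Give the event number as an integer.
Answer: 3

Derivation:
Looking for first event where bar becomes 12:
  event 3: bar (absent) -> 12  <-- first match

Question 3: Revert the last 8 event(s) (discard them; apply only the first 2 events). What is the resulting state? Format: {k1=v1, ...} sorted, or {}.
Keep first 2 events (discard last 8):
  after event 1 (t=1: INC foo by 7): {foo=7}
  after event 2 (t=2: INC foo by 4): {foo=11}

Answer: {foo=11}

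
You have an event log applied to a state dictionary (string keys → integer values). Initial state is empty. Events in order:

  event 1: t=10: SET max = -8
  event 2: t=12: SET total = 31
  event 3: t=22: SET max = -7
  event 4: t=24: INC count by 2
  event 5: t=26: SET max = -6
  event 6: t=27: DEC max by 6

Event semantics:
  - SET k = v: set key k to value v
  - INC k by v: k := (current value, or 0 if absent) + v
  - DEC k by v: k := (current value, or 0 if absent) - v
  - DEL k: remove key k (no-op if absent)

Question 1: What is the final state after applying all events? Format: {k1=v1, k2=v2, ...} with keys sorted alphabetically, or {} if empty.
Answer: {count=2, max=-12, total=31}

Derivation:
  after event 1 (t=10: SET max = -8): {max=-8}
  after event 2 (t=12: SET total = 31): {max=-8, total=31}
  after event 3 (t=22: SET max = -7): {max=-7, total=31}
  after event 4 (t=24: INC count by 2): {count=2, max=-7, total=31}
  after event 5 (t=26: SET max = -6): {count=2, max=-6, total=31}
  after event 6 (t=27: DEC max by 6): {count=2, max=-12, total=31}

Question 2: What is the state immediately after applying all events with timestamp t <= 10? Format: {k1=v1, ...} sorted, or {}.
Answer: {max=-8}

Derivation:
Apply events with t <= 10 (1 events):
  after event 1 (t=10: SET max = -8): {max=-8}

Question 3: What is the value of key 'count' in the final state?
Answer: 2

Derivation:
Track key 'count' through all 6 events:
  event 1 (t=10: SET max = -8): count unchanged
  event 2 (t=12: SET total = 31): count unchanged
  event 3 (t=22: SET max = -7): count unchanged
  event 4 (t=24: INC count by 2): count (absent) -> 2
  event 5 (t=26: SET max = -6): count unchanged
  event 6 (t=27: DEC max by 6): count unchanged
Final: count = 2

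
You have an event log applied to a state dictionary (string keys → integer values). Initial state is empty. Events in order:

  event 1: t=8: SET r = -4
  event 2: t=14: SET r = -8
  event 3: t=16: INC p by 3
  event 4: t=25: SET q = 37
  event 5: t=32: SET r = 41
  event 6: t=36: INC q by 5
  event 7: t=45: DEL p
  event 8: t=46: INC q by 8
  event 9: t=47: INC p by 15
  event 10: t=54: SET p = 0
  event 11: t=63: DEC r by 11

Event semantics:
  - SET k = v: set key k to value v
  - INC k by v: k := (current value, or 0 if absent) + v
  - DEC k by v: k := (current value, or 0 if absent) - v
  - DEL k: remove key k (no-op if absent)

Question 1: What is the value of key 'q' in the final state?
Answer: 50

Derivation:
Track key 'q' through all 11 events:
  event 1 (t=8: SET r = -4): q unchanged
  event 2 (t=14: SET r = -8): q unchanged
  event 3 (t=16: INC p by 3): q unchanged
  event 4 (t=25: SET q = 37): q (absent) -> 37
  event 5 (t=32: SET r = 41): q unchanged
  event 6 (t=36: INC q by 5): q 37 -> 42
  event 7 (t=45: DEL p): q unchanged
  event 8 (t=46: INC q by 8): q 42 -> 50
  event 9 (t=47: INC p by 15): q unchanged
  event 10 (t=54: SET p = 0): q unchanged
  event 11 (t=63: DEC r by 11): q unchanged
Final: q = 50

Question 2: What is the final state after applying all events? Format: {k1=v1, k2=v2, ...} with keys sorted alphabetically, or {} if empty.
  after event 1 (t=8: SET r = -4): {r=-4}
  after event 2 (t=14: SET r = -8): {r=-8}
  after event 3 (t=16: INC p by 3): {p=3, r=-8}
  after event 4 (t=25: SET q = 37): {p=3, q=37, r=-8}
  after event 5 (t=32: SET r = 41): {p=3, q=37, r=41}
  after event 6 (t=36: INC q by 5): {p=3, q=42, r=41}
  after event 7 (t=45: DEL p): {q=42, r=41}
  after event 8 (t=46: INC q by 8): {q=50, r=41}
  after event 9 (t=47: INC p by 15): {p=15, q=50, r=41}
  after event 10 (t=54: SET p = 0): {p=0, q=50, r=41}
  after event 11 (t=63: DEC r by 11): {p=0, q=50, r=30}

Answer: {p=0, q=50, r=30}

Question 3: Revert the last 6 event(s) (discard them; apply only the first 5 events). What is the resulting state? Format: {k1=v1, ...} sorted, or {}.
Answer: {p=3, q=37, r=41}

Derivation:
Keep first 5 events (discard last 6):
  after event 1 (t=8: SET r = -4): {r=-4}
  after event 2 (t=14: SET r = -8): {r=-8}
  after event 3 (t=16: INC p by 3): {p=3, r=-8}
  after event 4 (t=25: SET q = 37): {p=3, q=37, r=-8}
  after event 5 (t=32: SET r = 41): {p=3, q=37, r=41}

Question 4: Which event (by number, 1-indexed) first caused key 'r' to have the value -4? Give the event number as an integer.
Answer: 1

Derivation:
Looking for first event where r becomes -4:
  event 1: r (absent) -> -4  <-- first match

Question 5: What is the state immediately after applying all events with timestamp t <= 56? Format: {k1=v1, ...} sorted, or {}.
Answer: {p=0, q=50, r=41}

Derivation:
Apply events with t <= 56 (10 events):
  after event 1 (t=8: SET r = -4): {r=-4}
  after event 2 (t=14: SET r = -8): {r=-8}
  after event 3 (t=16: INC p by 3): {p=3, r=-8}
  after event 4 (t=25: SET q = 37): {p=3, q=37, r=-8}
  after event 5 (t=32: SET r = 41): {p=3, q=37, r=41}
  after event 6 (t=36: INC q by 5): {p=3, q=42, r=41}
  after event 7 (t=45: DEL p): {q=42, r=41}
  after event 8 (t=46: INC q by 8): {q=50, r=41}
  after event 9 (t=47: INC p by 15): {p=15, q=50, r=41}
  after event 10 (t=54: SET p = 0): {p=0, q=50, r=41}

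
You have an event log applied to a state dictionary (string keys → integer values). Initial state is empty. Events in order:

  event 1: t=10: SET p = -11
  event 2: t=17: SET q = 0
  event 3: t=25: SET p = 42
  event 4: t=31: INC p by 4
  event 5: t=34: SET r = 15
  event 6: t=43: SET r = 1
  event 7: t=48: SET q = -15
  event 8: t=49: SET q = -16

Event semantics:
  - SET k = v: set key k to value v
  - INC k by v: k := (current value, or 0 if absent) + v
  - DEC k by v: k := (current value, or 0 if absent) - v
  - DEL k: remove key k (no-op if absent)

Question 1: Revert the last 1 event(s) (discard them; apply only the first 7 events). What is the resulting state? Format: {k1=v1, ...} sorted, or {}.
Answer: {p=46, q=-15, r=1}

Derivation:
Keep first 7 events (discard last 1):
  after event 1 (t=10: SET p = -11): {p=-11}
  after event 2 (t=17: SET q = 0): {p=-11, q=0}
  after event 3 (t=25: SET p = 42): {p=42, q=0}
  after event 4 (t=31: INC p by 4): {p=46, q=0}
  after event 5 (t=34: SET r = 15): {p=46, q=0, r=15}
  after event 6 (t=43: SET r = 1): {p=46, q=0, r=1}
  after event 7 (t=48: SET q = -15): {p=46, q=-15, r=1}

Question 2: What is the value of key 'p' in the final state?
Answer: 46

Derivation:
Track key 'p' through all 8 events:
  event 1 (t=10: SET p = -11): p (absent) -> -11
  event 2 (t=17: SET q = 0): p unchanged
  event 3 (t=25: SET p = 42): p -11 -> 42
  event 4 (t=31: INC p by 4): p 42 -> 46
  event 5 (t=34: SET r = 15): p unchanged
  event 6 (t=43: SET r = 1): p unchanged
  event 7 (t=48: SET q = -15): p unchanged
  event 8 (t=49: SET q = -16): p unchanged
Final: p = 46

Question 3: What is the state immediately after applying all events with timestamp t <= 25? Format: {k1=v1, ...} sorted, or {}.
Answer: {p=42, q=0}

Derivation:
Apply events with t <= 25 (3 events):
  after event 1 (t=10: SET p = -11): {p=-11}
  after event 2 (t=17: SET q = 0): {p=-11, q=0}
  after event 3 (t=25: SET p = 42): {p=42, q=0}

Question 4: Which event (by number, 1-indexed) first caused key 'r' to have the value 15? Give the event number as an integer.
Looking for first event where r becomes 15:
  event 5: r (absent) -> 15  <-- first match

Answer: 5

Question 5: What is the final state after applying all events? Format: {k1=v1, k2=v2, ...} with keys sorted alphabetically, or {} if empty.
  after event 1 (t=10: SET p = -11): {p=-11}
  after event 2 (t=17: SET q = 0): {p=-11, q=0}
  after event 3 (t=25: SET p = 42): {p=42, q=0}
  after event 4 (t=31: INC p by 4): {p=46, q=0}
  after event 5 (t=34: SET r = 15): {p=46, q=0, r=15}
  after event 6 (t=43: SET r = 1): {p=46, q=0, r=1}
  after event 7 (t=48: SET q = -15): {p=46, q=-15, r=1}
  after event 8 (t=49: SET q = -16): {p=46, q=-16, r=1}

Answer: {p=46, q=-16, r=1}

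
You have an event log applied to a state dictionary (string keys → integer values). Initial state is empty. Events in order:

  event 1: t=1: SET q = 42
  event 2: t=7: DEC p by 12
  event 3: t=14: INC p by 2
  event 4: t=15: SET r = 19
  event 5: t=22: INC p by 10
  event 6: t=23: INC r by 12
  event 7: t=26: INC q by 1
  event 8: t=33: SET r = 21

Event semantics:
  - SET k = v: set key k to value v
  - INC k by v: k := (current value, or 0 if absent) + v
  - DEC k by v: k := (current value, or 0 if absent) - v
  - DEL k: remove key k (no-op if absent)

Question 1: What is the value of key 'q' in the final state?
Answer: 43

Derivation:
Track key 'q' through all 8 events:
  event 1 (t=1: SET q = 42): q (absent) -> 42
  event 2 (t=7: DEC p by 12): q unchanged
  event 3 (t=14: INC p by 2): q unchanged
  event 4 (t=15: SET r = 19): q unchanged
  event 5 (t=22: INC p by 10): q unchanged
  event 6 (t=23: INC r by 12): q unchanged
  event 7 (t=26: INC q by 1): q 42 -> 43
  event 8 (t=33: SET r = 21): q unchanged
Final: q = 43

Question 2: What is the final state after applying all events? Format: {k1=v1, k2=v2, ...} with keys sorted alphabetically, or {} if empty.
  after event 1 (t=1: SET q = 42): {q=42}
  after event 2 (t=7: DEC p by 12): {p=-12, q=42}
  after event 3 (t=14: INC p by 2): {p=-10, q=42}
  after event 4 (t=15: SET r = 19): {p=-10, q=42, r=19}
  after event 5 (t=22: INC p by 10): {p=0, q=42, r=19}
  after event 6 (t=23: INC r by 12): {p=0, q=42, r=31}
  after event 7 (t=26: INC q by 1): {p=0, q=43, r=31}
  after event 8 (t=33: SET r = 21): {p=0, q=43, r=21}

Answer: {p=0, q=43, r=21}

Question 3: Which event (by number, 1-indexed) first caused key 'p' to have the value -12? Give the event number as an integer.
Answer: 2

Derivation:
Looking for first event where p becomes -12:
  event 2: p (absent) -> -12  <-- first match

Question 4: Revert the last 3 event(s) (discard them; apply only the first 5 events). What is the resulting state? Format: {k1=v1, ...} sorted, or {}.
Keep first 5 events (discard last 3):
  after event 1 (t=1: SET q = 42): {q=42}
  after event 2 (t=7: DEC p by 12): {p=-12, q=42}
  after event 3 (t=14: INC p by 2): {p=-10, q=42}
  after event 4 (t=15: SET r = 19): {p=-10, q=42, r=19}
  after event 5 (t=22: INC p by 10): {p=0, q=42, r=19}

Answer: {p=0, q=42, r=19}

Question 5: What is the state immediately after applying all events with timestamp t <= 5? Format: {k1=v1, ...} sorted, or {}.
Apply events with t <= 5 (1 events):
  after event 1 (t=1: SET q = 42): {q=42}

Answer: {q=42}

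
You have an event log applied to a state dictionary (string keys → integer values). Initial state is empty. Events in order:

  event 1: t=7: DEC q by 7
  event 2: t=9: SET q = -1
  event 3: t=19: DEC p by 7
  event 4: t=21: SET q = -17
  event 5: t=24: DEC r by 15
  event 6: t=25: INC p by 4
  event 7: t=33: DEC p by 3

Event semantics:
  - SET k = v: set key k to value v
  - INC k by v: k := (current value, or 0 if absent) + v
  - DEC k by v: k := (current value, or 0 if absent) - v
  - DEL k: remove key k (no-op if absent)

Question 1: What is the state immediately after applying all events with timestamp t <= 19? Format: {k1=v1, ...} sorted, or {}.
Answer: {p=-7, q=-1}

Derivation:
Apply events with t <= 19 (3 events):
  after event 1 (t=7: DEC q by 7): {q=-7}
  after event 2 (t=9: SET q = -1): {q=-1}
  after event 3 (t=19: DEC p by 7): {p=-7, q=-1}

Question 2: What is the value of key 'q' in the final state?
Answer: -17

Derivation:
Track key 'q' through all 7 events:
  event 1 (t=7: DEC q by 7): q (absent) -> -7
  event 2 (t=9: SET q = -1): q -7 -> -1
  event 3 (t=19: DEC p by 7): q unchanged
  event 4 (t=21: SET q = -17): q -1 -> -17
  event 5 (t=24: DEC r by 15): q unchanged
  event 6 (t=25: INC p by 4): q unchanged
  event 7 (t=33: DEC p by 3): q unchanged
Final: q = -17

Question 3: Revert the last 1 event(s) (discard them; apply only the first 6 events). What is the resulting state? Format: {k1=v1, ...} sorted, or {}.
Answer: {p=-3, q=-17, r=-15}

Derivation:
Keep first 6 events (discard last 1):
  after event 1 (t=7: DEC q by 7): {q=-7}
  after event 2 (t=9: SET q = -1): {q=-1}
  after event 3 (t=19: DEC p by 7): {p=-7, q=-1}
  after event 4 (t=21: SET q = -17): {p=-7, q=-17}
  after event 5 (t=24: DEC r by 15): {p=-7, q=-17, r=-15}
  after event 6 (t=25: INC p by 4): {p=-3, q=-17, r=-15}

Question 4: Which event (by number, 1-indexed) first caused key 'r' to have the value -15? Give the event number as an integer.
Looking for first event where r becomes -15:
  event 5: r (absent) -> -15  <-- first match

Answer: 5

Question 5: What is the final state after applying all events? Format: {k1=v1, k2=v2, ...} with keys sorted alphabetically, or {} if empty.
  after event 1 (t=7: DEC q by 7): {q=-7}
  after event 2 (t=9: SET q = -1): {q=-1}
  after event 3 (t=19: DEC p by 7): {p=-7, q=-1}
  after event 4 (t=21: SET q = -17): {p=-7, q=-17}
  after event 5 (t=24: DEC r by 15): {p=-7, q=-17, r=-15}
  after event 6 (t=25: INC p by 4): {p=-3, q=-17, r=-15}
  after event 7 (t=33: DEC p by 3): {p=-6, q=-17, r=-15}

Answer: {p=-6, q=-17, r=-15}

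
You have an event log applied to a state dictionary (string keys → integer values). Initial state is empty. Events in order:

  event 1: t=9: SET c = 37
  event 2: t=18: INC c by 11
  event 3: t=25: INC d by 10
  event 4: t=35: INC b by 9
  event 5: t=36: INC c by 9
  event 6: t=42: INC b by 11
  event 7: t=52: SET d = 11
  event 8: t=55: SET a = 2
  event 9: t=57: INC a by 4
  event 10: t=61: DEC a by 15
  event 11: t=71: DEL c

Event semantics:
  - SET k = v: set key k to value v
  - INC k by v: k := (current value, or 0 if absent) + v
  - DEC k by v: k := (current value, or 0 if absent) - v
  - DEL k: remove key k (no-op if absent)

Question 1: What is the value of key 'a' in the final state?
Answer: -9

Derivation:
Track key 'a' through all 11 events:
  event 1 (t=9: SET c = 37): a unchanged
  event 2 (t=18: INC c by 11): a unchanged
  event 3 (t=25: INC d by 10): a unchanged
  event 4 (t=35: INC b by 9): a unchanged
  event 5 (t=36: INC c by 9): a unchanged
  event 6 (t=42: INC b by 11): a unchanged
  event 7 (t=52: SET d = 11): a unchanged
  event 8 (t=55: SET a = 2): a (absent) -> 2
  event 9 (t=57: INC a by 4): a 2 -> 6
  event 10 (t=61: DEC a by 15): a 6 -> -9
  event 11 (t=71: DEL c): a unchanged
Final: a = -9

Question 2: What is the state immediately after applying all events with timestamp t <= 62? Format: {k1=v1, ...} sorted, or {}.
Answer: {a=-9, b=20, c=57, d=11}

Derivation:
Apply events with t <= 62 (10 events):
  after event 1 (t=9: SET c = 37): {c=37}
  after event 2 (t=18: INC c by 11): {c=48}
  after event 3 (t=25: INC d by 10): {c=48, d=10}
  after event 4 (t=35: INC b by 9): {b=9, c=48, d=10}
  after event 5 (t=36: INC c by 9): {b=9, c=57, d=10}
  after event 6 (t=42: INC b by 11): {b=20, c=57, d=10}
  after event 7 (t=52: SET d = 11): {b=20, c=57, d=11}
  after event 8 (t=55: SET a = 2): {a=2, b=20, c=57, d=11}
  after event 9 (t=57: INC a by 4): {a=6, b=20, c=57, d=11}
  after event 10 (t=61: DEC a by 15): {a=-9, b=20, c=57, d=11}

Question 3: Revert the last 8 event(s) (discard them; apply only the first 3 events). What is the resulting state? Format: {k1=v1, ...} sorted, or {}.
Keep first 3 events (discard last 8):
  after event 1 (t=9: SET c = 37): {c=37}
  after event 2 (t=18: INC c by 11): {c=48}
  after event 3 (t=25: INC d by 10): {c=48, d=10}

Answer: {c=48, d=10}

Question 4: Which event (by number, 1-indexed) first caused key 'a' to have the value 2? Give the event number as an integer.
Looking for first event where a becomes 2:
  event 8: a (absent) -> 2  <-- first match

Answer: 8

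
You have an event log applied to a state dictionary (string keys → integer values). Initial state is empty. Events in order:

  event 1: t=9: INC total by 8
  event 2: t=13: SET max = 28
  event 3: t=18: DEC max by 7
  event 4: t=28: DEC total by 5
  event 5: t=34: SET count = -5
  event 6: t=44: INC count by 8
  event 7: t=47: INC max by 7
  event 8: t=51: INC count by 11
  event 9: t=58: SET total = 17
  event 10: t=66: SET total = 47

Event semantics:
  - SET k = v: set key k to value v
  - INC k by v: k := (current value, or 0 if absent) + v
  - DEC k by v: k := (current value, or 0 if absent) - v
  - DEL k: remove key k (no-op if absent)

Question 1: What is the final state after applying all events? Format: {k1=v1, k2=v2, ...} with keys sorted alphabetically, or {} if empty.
  after event 1 (t=9: INC total by 8): {total=8}
  after event 2 (t=13: SET max = 28): {max=28, total=8}
  after event 3 (t=18: DEC max by 7): {max=21, total=8}
  after event 4 (t=28: DEC total by 5): {max=21, total=3}
  after event 5 (t=34: SET count = -5): {count=-5, max=21, total=3}
  after event 6 (t=44: INC count by 8): {count=3, max=21, total=3}
  after event 7 (t=47: INC max by 7): {count=3, max=28, total=3}
  after event 8 (t=51: INC count by 11): {count=14, max=28, total=3}
  after event 9 (t=58: SET total = 17): {count=14, max=28, total=17}
  after event 10 (t=66: SET total = 47): {count=14, max=28, total=47}

Answer: {count=14, max=28, total=47}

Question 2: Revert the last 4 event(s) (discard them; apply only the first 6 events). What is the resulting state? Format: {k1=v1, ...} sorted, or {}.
Answer: {count=3, max=21, total=3}

Derivation:
Keep first 6 events (discard last 4):
  after event 1 (t=9: INC total by 8): {total=8}
  after event 2 (t=13: SET max = 28): {max=28, total=8}
  after event 3 (t=18: DEC max by 7): {max=21, total=8}
  after event 4 (t=28: DEC total by 5): {max=21, total=3}
  after event 5 (t=34: SET count = -5): {count=-5, max=21, total=3}
  after event 6 (t=44: INC count by 8): {count=3, max=21, total=3}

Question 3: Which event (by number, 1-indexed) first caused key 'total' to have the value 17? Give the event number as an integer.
Looking for first event where total becomes 17:
  event 1: total = 8
  event 2: total = 8
  event 3: total = 8
  event 4: total = 3
  event 5: total = 3
  event 6: total = 3
  event 7: total = 3
  event 8: total = 3
  event 9: total 3 -> 17  <-- first match

Answer: 9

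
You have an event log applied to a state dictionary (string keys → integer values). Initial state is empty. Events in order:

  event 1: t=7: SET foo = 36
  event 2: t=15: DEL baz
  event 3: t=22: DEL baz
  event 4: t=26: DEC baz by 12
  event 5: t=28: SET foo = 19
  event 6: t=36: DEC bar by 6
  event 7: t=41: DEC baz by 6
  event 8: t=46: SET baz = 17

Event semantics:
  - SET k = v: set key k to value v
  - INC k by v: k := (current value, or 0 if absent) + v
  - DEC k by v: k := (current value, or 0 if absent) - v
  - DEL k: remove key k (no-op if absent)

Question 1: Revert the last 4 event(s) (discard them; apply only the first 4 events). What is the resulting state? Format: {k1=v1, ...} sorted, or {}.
Answer: {baz=-12, foo=36}

Derivation:
Keep first 4 events (discard last 4):
  after event 1 (t=7: SET foo = 36): {foo=36}
  after event 2 (t=15: DEL baz): {foo=36}
  after event 3 (t=22: DEL baz): {foo=36}
  after event 4 (t=26: DEC baz by 12): {baz=-12, foo=36}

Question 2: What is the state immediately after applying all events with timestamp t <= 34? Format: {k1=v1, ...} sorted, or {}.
Apply events with t <= 34 (5 events):
  after event 1 (t=7: SET foo = 36): {foo=36}
  after event 2 (t=15: DEL baz): {foo=36}
  after event 3 (t=22: DEL baz): {foo=36}
  after event 4 (t=26: DEC baz by 12): {baz=-12, foo=36}
  after event 5 (t=28: SET foo = 19): {baz=-12, foo=19}

Answer: {baz=-12, foo=19}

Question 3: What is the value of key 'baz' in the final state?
Answer: 17

Derivation:
Track key 'baz' through all 8 events:
  event 1 (t=7: SET foo = 36): baz unchanged
  event 2 (t=15: DEL baz): baz (absent) -> (absent)
  event 3 (t=22: DEL baz): baz (absent) -> (absent)
  event 4 (t=26: DEC baz by 12): baz (absent) -> -12
  event 5 (t=28: SET foo = 19): baz unchanged
  event 6 (t=36: DEC bar by 6): baz unchanged
  event 7 (t=41: DEC baz by 6): baz -12 -> -18
  event 8 (t=46: SET baz = 17): baz -18 -> 17
Final: baz = 17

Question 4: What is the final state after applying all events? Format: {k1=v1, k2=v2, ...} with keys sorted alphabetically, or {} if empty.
Answer: {bar=-6, baz=17, foo=19}

Derivation:
  after event 1 (t=7: SET foo = 36): {foo=36}
  after event 2 (t=15: DEL baz): {foo=36}
  after event 3 (t=22: DEL baz): {foo=36}
  after event 4 (t=26: DEC baz by 12): {baz=-12, foo=36}
  after event 5 (t=28: SET foo = 19): {baz=-12, foo=19}
  after event 6 (t=36: DEC bar by 6): {bar=-6, baz=-12, foo=19}
  after event 7 (t=41: DEC baz by 6): {bar=-6, baz=-18, foo=19}
  after event 8 (t=46: SET baz = 17): {bar=-6, baz=17, foo=19}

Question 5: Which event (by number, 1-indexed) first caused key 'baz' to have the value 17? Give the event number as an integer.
Looking for first event where baz becomes 17:
  event 4: baz = -12
  event 5: baz = -12
  event 6: baz = -12
  event 7: baz = -18
  event 8: baz -18 -> 17  <-- first match

Answer: 8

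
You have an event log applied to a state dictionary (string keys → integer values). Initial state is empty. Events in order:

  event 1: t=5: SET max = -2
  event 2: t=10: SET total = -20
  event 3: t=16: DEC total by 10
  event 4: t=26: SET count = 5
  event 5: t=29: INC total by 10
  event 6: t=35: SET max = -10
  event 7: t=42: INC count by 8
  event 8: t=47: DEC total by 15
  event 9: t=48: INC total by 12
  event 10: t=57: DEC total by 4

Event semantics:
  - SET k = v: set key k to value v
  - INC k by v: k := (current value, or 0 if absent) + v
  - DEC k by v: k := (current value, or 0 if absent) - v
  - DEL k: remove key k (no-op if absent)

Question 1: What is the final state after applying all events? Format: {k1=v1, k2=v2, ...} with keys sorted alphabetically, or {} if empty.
Answer: {count=13, max=-10, total=-27}

Derivation:
  after event 1 (t=5: SET max = -2): {max=-2}
  after event 2 (t=10: SET total = -20): {max=-2, total=-20}
  after event 3 (t=16: DEC total by 10): {max=-2, total=-30}
  after event 4 (t=26: SET count = 5): {count=5, max=-2, total=-30}
  after event 5 (t=29: INC total by 10): {count=5, max=-2, total=-20}
  after event 6 (t=35: SET max = -10): {count=5, max=-10, total=-20}
  after event 7 (t=42: INC count by 8): {count=13, max=-10, total=-20}
  after event 8 (t=47: DEC total by 15): {count=13, max=-10, total=-35}
  after event 9 (t=48: INC total by 12): {count=13, max=-10, total=-23}
  after event 10 (t=57: DEC total by 4): {count=13, max=-10, total=-27}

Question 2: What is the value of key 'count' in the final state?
Answer: 13

Derivation:
Track key 'count' through all 10 events:
  event 1 (t=5: SET max = -2): count unchanged
  event 2 (t=10: SET total = -20): count unchanged
  event 3 (t=16: DEC total by 10): count unchanged
  event 4 (t=26: SET count = 5): count (absent) -> 5
  event 5 (t=29: INC total by 10): count unchanged
  event 6 (t=35: SET max = -10): count unchanged
  event 7 (t=42: INC count by 8): count 5 -> 13
  event 8 (t=47: DEC total by 15): count unchanged
  event 9 (t=48: INC total by 12): count unchanged
  event 10 (t=57: DEC total by 4): count unchanged
Final: count = 13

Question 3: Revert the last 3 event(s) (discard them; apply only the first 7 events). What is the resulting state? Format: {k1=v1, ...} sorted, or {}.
Keep first 7 events (discard last 3):
  after event 1 (t=5: SET max = -2): {max=-2}
  after event 2 (t=10: SET total = -20): {max=-2, total=-20}
  after event 3 (t=16: DEC total by 10): {max=-2, total=-30}
  after event 4 (t=26: SET count = 5): {count=5, max=-2, total=-30}
  after event 5 (t=29: INC total by 10): {count=5, max=-2, total=-20}
  after event 6 (t=35: SET max = -10): {count=5, max=-10, total=-20}
  after event 7 (t=42: INC count by 8): {count=13, max=-10, total=-20}

Answer: {count=13, max=-10, total=-20}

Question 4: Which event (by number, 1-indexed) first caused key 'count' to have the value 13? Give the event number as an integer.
Looking for first event where count becomes 13:
  event 4: count = 5
  event 5: count = 5
  event 6: count = 5
  event 7: count 5 -> 13  <-- first match

Answer: 7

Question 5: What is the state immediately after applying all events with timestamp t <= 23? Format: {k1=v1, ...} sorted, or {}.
Answer: {max=-2, total=-30}

Derivation:
Apply events with t <= 23 (3 events):
  after event 1 (t=5: SET max = -2): {max=-2}
  after event 2 (t=10: SET total = -20): {max=-2, total=-20}
  after event 3 (t=16: DEC total by 10): {max=-2, total=-30}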